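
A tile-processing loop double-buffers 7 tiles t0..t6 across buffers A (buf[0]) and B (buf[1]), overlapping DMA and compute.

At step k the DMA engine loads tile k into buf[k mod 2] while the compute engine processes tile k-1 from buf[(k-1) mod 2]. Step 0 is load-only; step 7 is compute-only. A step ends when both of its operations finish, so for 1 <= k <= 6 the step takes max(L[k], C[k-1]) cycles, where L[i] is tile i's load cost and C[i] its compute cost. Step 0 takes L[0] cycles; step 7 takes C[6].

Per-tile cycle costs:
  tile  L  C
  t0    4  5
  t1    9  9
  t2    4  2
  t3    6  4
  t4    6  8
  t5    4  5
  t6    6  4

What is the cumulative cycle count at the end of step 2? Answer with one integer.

end_cycle[2] = 22

k=0 load=t0/4c comp=- wait=4 total=4
k=1 load=t1/9c comp=t0/5c wait=9 total=13
k=2 load=t2/4c comp=t1/9c wait=9 total=22
k=3 load=t3/6c comp=t2/2c wait=6 total=28
k=4 load=t4/6c comp=t3/4c wait=6 total=34
k=5 load=t5/4c comp=t4/8c wait=8 total=42
k=6 load=t6/6c comp=t5/5c wait=6 total=48
k=7 load=- comp=t6/4c wait=4 total=52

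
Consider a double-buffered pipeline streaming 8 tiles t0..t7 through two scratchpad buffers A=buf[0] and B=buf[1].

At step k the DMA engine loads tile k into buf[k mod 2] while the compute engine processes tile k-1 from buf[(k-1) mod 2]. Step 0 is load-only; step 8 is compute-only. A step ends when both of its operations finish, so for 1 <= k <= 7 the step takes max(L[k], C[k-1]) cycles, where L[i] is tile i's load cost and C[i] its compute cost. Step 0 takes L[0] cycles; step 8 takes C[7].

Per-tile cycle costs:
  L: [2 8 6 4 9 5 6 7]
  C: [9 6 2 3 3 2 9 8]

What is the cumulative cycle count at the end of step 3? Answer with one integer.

  0. 2=2c; end=2; A:t0 B:-
  1. max(8,9)=9c; end=11; A:t0 B:t1
  2. max(6,6)=6c; end=17; A:t2 B:t1
  3. max(4,2)=4c; end=21; A:t2 B:t3
  4. max(9,3)=9c; end=30; A:t4 B:t3
  5. max(5,3)=5c; end=35; A:t4 B:t5
  6. max(6,2)=6c; end=41; A:t6 B:t5
  7. max(7,9)=9c; end=50; A:t6 B:t7
  8. 8=8c; end=58; A:t6 B:t7

end_cycle[3] = 21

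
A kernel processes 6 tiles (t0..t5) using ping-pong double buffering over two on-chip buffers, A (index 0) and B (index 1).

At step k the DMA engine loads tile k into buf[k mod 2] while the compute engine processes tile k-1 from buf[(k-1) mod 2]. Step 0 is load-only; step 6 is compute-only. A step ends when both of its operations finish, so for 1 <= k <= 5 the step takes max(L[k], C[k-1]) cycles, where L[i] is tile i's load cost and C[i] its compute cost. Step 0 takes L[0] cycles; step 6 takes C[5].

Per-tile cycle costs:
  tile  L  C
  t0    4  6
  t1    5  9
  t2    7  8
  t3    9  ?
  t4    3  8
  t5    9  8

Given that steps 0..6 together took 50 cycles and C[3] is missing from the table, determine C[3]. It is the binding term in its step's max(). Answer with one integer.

C[3] = 5

step 0: dur = L[0]=4 = 4
step 1: dur = max(L[1]=5, C[0]=6) = 6
step 2: dur = max(L[2]=7, C[1]=9) = 9
step 3: dur = max(L[3]=9, C[2]=8) = 9
step 4: dur = max(L[4]=3, C[3]=?) = C[3]  (unknown; binding)
step 5: dur = max(L[5]=9, C[4]=8) = 9
step 6: dur = C[5]=8 = 8
sum of known step durations = 45
dur[4] = total - known = 50 - 45 = 5
C[3] is the binding max in step 4, so C[3] = dur[4] = 5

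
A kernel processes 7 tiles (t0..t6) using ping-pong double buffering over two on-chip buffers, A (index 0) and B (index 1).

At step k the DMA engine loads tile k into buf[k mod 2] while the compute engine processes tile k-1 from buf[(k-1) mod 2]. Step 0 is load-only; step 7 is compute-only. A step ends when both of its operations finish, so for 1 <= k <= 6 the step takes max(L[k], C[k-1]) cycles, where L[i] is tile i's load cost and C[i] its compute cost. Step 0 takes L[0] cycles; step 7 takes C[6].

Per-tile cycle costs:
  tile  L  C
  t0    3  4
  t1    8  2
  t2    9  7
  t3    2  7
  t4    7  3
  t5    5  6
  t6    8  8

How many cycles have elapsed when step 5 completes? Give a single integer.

  0. 3=3c; end=3; A:t0 B:-
  1. max(8,4)=8c; end=11; A:t0 B:t1
  2. max(9,2)=9c; end=20; A:t2 B:t1
  3. max(2,7)=7c; end=27; A:t2 B:t3
  4. max(7,7)=7c; end=34; A:t4 B:t3
  5. max(5,3)=5c; end=39; A:t4 B:t5
  6. max(8,6)=8c; end=47; A:t6 B:t5
  7. 8=8c; end=55; A:t6 B:t5

end_cycle[5] = 39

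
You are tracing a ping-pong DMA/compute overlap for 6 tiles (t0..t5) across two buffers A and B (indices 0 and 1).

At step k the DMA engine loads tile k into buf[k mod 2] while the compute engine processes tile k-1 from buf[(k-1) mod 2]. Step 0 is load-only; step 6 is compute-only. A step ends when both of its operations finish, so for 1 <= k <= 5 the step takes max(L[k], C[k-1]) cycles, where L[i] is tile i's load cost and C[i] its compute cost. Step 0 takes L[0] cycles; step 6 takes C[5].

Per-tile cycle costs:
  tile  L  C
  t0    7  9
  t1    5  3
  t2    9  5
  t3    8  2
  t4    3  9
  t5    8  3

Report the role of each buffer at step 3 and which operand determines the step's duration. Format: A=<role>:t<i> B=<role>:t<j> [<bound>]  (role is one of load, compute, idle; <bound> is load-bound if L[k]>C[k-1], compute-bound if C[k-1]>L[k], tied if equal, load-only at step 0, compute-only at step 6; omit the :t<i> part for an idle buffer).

step 3: A=compute:t2 B=load:t3 [load-bound]

k=0 load=t0/7c comp=- wait=7 total=7
k=1 load=t1/5c comp=t0/9c wait=9 total=16
k=2 load=t2/9c comp=t1/3c wait=9 total=25
k=3 load=t3/8c comp=t2/5c wait=8 total=33
k=4 load=t4/3c comp=t3/2c wait=3 total=36
k=5 load=t5/8c comp=t4/9c wait=9 total=45
k=6 load=- comp=t5/3c wait=3 total=48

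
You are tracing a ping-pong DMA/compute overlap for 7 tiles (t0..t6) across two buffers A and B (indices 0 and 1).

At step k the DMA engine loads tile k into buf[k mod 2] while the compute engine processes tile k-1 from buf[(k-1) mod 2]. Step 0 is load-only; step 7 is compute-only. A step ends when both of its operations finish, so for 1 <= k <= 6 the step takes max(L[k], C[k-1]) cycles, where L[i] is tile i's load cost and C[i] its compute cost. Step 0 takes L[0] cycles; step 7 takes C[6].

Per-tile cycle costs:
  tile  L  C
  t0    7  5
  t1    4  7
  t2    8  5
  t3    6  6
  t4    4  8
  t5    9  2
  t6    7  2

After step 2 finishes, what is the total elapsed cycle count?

end_cycle[2] = 20

[0] DMA t0→A (7c) ∥ CU idle ⇒ 7c, clock 7
[1] DMA t1→B (4c) ∥ CU A:t0 (5c) ⇒ 5c, clock 12
[2] DMA t2→A (8c) ∥ CU B:t1 (7c) ⇒ 8c, clock 20
[3] DMA t3→B (6c) ∥ CU A:t2 (5c) ⇒ 6c, clock 26
[4] DMA t4→A (4c) ∥ CU B:t3 (6c) ⇒ 6c, clock 32
[5] DMA t5→B (9c) ∥ CU A:t4 (8c) ⇒ 9c, clock 41
[6] DMA t6→A (7c) ∥ CU B:t5 (2c) ⇒ 7c, clock 48
[7] DMA idle ∥ CU A:t6 (2c) ⇒ 2c, clock 50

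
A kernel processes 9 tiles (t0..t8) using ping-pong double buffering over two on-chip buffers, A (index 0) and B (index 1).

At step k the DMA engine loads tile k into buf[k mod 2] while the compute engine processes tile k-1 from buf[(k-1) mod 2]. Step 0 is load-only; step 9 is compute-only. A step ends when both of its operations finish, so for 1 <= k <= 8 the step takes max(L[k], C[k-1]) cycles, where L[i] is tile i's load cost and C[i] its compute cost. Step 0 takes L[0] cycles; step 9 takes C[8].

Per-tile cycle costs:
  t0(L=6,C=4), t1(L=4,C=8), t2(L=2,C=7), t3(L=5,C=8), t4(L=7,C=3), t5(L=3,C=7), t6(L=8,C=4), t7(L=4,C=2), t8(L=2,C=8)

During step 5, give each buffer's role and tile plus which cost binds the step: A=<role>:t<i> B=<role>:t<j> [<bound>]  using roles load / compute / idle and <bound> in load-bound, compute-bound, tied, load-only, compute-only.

[0] DMA t0→A (6c) ∥ CU idle ⇒ 6c, clock 6
[1] DMA t1→B (4c) ∥ CU A:t0 (4c) ⇒ 4c, clock 10
[2] DMA t2→A (2c) ∥ CU B:t1 (8c) ⇒ 8c, clock 18
[3] DMA t3→B (5c) ∥ CU A:t2 (7c) ⇒ 7c, clock 25
[4] DMA t4→A (7c) ∥ CU B:t3 (8c) ⇒ 8c, clock 33
[5] DMA t5→B (3c) ∥ CU A:t4 (3c) ⇒ 3c, clock 36
[6] DMA t6→A (8c) ∥ CU B:t5 (7c) ⇒ 8c, clock 44
[7] DMA t7→B (4c) ∥ CU A:t6 (4c) ⇒ 4c, clock 48
[8] DMA t8→A (2c) ∥ CU B:t7 (2c) ⇒ 2c, clock 50
[9] DMA idle ∥ CU A:t8 (8c) ⇒ 8c, clock 58

step 5: A=compute:t4 B=load:t5 [tied]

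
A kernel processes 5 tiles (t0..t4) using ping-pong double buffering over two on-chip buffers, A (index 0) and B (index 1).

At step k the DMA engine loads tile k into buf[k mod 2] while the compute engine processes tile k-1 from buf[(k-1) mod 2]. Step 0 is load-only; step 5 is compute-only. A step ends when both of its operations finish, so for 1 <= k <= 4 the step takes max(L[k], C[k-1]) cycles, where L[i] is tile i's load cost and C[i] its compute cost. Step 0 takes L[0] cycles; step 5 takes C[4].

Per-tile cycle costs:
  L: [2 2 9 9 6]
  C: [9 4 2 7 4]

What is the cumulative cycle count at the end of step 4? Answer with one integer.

  0. 2=2c; end=2; A:t0 B:-
  1. max(2,9)=9c; end=11; A:t0 B:t1
  2. max(9,4)=9c; end=20; A:t2 B:t1
  3. max(9,2)=9c; end=29; A:t2 B:t3
  4. max(6,7)=7c; end=36; A:t4 B:t3
  5. 4=4c; end=40; A:t4 B:t3

end_cycle[4] = 36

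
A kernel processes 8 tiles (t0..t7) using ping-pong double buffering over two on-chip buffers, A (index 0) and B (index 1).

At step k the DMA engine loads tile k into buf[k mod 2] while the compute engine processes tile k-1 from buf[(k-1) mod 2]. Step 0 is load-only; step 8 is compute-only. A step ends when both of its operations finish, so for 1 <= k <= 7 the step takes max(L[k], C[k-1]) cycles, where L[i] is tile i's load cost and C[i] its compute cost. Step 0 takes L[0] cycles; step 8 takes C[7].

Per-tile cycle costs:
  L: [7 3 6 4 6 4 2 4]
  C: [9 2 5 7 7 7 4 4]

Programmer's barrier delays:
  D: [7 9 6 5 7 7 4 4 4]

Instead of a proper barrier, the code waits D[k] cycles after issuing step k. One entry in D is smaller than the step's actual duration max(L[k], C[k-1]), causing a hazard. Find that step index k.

[0] required=L[0]=7=7 vs D=7 ok
[1] required=max(L[1]=3,C[0]=9)=9 vs D=9 ok
[2] required=max(L[2]=6,C[1]=2)=6 vs D=6 ok
[3] required=max(L[3]=4,C[2]=5)=5 vs D=5 ok
[4] required=max(L[4]=6,C[3]=7)=7 vs D=7 ok
[5] required=max(L[5]=4,C[4]=7)=7 vs D=7 ok
[6] required=max(L[6]=2,C[5]=7)=7 vs D=4 SHORT
[7] required=max(L[7]=4,C[6]=4)=4 vs D=4 ok
[8] required=C[7]=4=4 vs D=4 ok

hazard at step 6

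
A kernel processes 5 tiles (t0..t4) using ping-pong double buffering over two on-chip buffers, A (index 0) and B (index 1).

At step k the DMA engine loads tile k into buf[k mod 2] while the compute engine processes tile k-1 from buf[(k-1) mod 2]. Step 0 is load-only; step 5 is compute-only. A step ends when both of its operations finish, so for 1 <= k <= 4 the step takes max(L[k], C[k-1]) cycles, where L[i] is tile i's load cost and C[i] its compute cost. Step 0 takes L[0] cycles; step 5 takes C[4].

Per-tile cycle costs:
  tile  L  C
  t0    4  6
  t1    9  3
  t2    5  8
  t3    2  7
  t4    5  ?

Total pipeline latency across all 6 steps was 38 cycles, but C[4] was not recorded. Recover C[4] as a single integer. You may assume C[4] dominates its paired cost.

C[4] = 5

step 0: dur = L[0]=4 = 4
step 1: dur = max(L[1]=9, C[0]=6) = 9
step 2: dur = max(L[2]=5, C[1]=3) = 5
step 3: dur = max(L[3]=2, C[2]=8) = 8
step 4: dur = max(L[4]=5, C[3]=7) = 7
step 5: dur = C[4]=? = C[4]  (unknown; binding)
sum of known step durations = 33
dur[5] = total - known = 38 - 33 = 5
C[4] is the binding max in step 5, so C[4] = dur[5] = 5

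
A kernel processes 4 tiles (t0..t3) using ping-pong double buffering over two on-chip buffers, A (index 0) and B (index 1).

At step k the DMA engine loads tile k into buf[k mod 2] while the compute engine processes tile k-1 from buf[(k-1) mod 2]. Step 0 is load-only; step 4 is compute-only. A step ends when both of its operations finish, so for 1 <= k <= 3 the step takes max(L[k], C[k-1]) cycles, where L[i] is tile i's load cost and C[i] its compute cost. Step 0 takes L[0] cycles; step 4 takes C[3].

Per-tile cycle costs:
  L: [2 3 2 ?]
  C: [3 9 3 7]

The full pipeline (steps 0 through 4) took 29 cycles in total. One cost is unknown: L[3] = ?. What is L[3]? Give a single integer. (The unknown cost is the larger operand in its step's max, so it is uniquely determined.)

L[3] = 8

step 0 | dur = L[0]=2 = 2
step 1 | dur = max(L[1]=3, C[0]=3) = 3
step 2 | dur = max(L[2]=2, C[1]=9) = 9
step 3 | dur = max(L[3]=?, C[2]=3) = L[3]  (unknown; binding)
step 4 | dur = C[3]=7 = 7
sum of known step durations = 21
dur[3] = total - known = 29 - 21 = 8
L[3] is the binding max in step 3, so L[3] = dur[3] = 8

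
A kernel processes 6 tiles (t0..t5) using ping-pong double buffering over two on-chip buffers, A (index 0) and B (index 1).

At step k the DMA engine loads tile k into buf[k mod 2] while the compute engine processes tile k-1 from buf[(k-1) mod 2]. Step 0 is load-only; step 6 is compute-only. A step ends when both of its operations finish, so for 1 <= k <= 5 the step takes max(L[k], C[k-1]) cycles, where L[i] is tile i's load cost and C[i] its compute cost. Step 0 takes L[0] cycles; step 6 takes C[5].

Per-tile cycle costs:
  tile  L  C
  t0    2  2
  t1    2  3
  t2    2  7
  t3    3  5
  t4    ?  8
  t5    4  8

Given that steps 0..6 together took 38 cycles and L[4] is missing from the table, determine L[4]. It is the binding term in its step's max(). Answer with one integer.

L[4] = 8

step 0 → dur = L[0]=2 = 2
step 1 → dur = max(L[1]=2, C[0]=2) = 2
step 2 → dur = max(L[2]=2, C[1]=3) = 3
step 3 → dur = max(L[3]=3, C[2]=7) = 7
step 4 → dur = max(L[4]=?, C[3]=5) = L[4]  (unknown; binding)
step 5 → dur = max(L[5]=4, C[4]=8) = 8
step 6 → dur = C[5]=8 = 8
sum of known step durations = 30
dur[4] = total - known = 38 - 30 = 8
L[4] is the binding max in step 4, so L[4] = dur[4] = 8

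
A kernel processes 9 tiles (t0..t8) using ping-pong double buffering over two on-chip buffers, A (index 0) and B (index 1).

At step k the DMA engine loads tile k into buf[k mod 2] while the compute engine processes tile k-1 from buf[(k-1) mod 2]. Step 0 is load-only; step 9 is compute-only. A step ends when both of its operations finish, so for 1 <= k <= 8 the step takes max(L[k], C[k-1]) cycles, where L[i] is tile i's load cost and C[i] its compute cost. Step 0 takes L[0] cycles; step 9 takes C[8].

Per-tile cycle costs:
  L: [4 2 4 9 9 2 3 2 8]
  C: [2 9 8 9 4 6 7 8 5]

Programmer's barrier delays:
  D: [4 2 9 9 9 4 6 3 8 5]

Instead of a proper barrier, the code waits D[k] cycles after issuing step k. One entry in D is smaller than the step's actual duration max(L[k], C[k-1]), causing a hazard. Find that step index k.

hazard at step 7

k=0 barrier L[0]=4→4c, D[0]=4 ok
k=1 barrier max(L[1]=2,C[0]=2)→2c, D[1]=2 ok
k=2 barrier max(L[2]=4,C[1]=9)→9c, D[2]=9 ok
k=3 barrier max(L[3]=9,C[2]=8)→9c, D[3]=9 ok
k=4 barrier max(L[4]=9,C[3]=9)→9c, D[4]=9 ok
k=5 barrier max(L[5]=2,C[4]=4)→4c, D[5]=4 ok
k=6 barrier max(L[6]=3,C[5]=6)→6c, D[6]=6 ok
k=7 barrier max(L[7]=2,C[6]=7)→7c, D[7]=3 SHORT
k=8 barrier max(L[8]=8,C[7]=8)→8c, D[8]=8 ok
k=9 barrier C[8]=5→5c, D[9]=5 ok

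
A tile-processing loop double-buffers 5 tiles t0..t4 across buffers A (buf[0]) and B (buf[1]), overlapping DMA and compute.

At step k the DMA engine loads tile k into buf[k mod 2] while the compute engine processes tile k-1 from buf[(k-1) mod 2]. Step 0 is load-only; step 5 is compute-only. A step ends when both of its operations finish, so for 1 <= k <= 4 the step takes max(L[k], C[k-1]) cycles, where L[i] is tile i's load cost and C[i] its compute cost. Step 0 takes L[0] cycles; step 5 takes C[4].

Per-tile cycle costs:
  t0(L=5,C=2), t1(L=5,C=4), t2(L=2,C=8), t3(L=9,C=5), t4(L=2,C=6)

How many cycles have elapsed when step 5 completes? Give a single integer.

  0. 5=5c; end=5; A:t0 B:-
  1. max(5,2)=5c; end=10; A:t0 B:t1
  2. max(2,4)=4c; end=14; A:t2 B:t1
  3. max(9,8)=9c; end=23; A:t2 B:t3
  4. max(2,5)=5c; end=28; A:t4 B:t3
  5. 6=6c; end=34; A:t4 B:t3

end_cycle[5] = 34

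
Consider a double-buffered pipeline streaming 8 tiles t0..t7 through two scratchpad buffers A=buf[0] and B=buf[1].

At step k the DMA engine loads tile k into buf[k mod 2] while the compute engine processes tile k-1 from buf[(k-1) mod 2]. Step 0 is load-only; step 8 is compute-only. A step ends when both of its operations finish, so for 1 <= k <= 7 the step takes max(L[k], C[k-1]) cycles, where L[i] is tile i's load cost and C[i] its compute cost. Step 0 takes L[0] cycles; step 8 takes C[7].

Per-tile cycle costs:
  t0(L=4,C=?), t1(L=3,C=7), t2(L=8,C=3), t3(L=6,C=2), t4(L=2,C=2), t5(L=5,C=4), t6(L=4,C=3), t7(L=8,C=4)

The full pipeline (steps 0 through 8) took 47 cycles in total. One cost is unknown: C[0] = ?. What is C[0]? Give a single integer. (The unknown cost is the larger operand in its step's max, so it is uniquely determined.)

C[0] = 6

step 0: dur = L[0]=4 = 4
step 1: dur = max(L[1]=3, C[0]=?) = C[0]  (unknown; binding)
step 2: dur = max(L[2]=8, C[1]=7) = 8
step 3: dur = max(L[3]=6, C[2]=3) = 6
step 4: dur = max(L[4]=2, C[3]=2) = 2
step 5: dur = max(L[5]=5, C[4]=2) = 5
step 6: dur = max(L[6]=4, C[5]=4) = 4
step 7: dur = max(L[7]=8, C[6]=3) = 8
step 8: dur = C[7]=4 = 4
sum of known step durations = 41
dur[1] = total - known = 47 - 41 = 6
C[0] is the binding max in step 1, so C[0] = dur[1] = 6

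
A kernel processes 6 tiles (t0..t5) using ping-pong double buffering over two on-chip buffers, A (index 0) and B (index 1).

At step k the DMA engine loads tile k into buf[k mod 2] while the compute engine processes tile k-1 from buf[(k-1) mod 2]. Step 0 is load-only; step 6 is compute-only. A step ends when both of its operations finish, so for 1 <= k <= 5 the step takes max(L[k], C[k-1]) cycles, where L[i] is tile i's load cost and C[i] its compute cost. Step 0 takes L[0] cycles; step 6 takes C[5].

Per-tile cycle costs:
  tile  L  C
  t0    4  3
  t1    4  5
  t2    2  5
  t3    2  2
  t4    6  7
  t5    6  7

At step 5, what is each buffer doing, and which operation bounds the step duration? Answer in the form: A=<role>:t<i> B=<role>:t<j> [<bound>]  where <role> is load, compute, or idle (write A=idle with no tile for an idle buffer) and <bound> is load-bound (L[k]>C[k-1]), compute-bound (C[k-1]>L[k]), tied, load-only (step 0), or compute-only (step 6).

step 5: A=compute:t4 B=load:t5 [compute-bound]

step 0: L[0]=4 → dur=4, Σ=4 | A=load:t0 B=idle [load-only]
step 1: L[1]=4 C[0]=3 → dur=4, Σ=8 | A=compute:t0 B=load:t1 [load-bound]
step 2: L[2]=2 C[1]=5 → dur=5, Σ=13 | A=load:t2 B=compute:t1 [compute-bound]
step 3: L[3]=2 C[2]=5 → dur=5, Σ=18 | A=compute:t2 B=load:t3 [compute-bound]
step 4: L[4]=6 C[3]=2 → dur=6, Σ=24 | A=load:t4 B=compute:t3 [load-bound]
step 5: L[5]=6 C[4]=7 → dur=7, Σ=31 | A=compute:t4 B=load:t5 [compute-bound]
step 6: C[5]=7 → dur=7, Σ=38 | A=idle B=compute:t5 [compute-only]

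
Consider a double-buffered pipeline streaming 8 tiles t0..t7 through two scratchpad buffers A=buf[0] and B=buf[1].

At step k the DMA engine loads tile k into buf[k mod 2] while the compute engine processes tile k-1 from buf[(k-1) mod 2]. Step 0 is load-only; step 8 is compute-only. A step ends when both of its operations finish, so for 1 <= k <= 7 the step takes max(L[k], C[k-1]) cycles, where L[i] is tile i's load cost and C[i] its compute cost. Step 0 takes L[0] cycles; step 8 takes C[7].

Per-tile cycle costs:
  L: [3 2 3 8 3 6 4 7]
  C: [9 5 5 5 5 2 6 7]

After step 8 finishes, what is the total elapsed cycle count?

end_cycle[8] = 54

step 0: L[0]=3 → dur=3, Σ=3 | A=load:t0 B=idle [load-only]
step 1: L[1]=2 C[0]=9 → dur=9, Σ=12 | A=compute:t0 B=load:t1 [compute-bound]
step 2: L[2]=3 C[1]=5 → dur=5, Σ=17 | A=load:t2 B=compute:t1 [compute-bound]
step 3: L[3]=8 C[2]=5 → dur=8, Σ=25 | A=compute:t2 B=load:t3 [load-bound]
step 4: L[4]=3 C[3]=5 → dur=5, Σ=30 | A=load:t4 B=compute:t3 [compute-bound]
step 5: L[5]=6 C[4]=5 → dur=6, Σ=36 | A=compute:t4 B=load:t5 [load-bound]
step 6: L[6]=4 C[5]=2 → dur=4, Σ=40 | A=load:t6 B=compute:t5 [load-bound]
step 7: L[7]=7 C[6]=6 → dur=7, Σ=47 | A=compute:t6 B=load:t7 [load-bound]
step 8: C[7]=7 → dur=7, Σ=54 | A=idle B=compute:t7 [compute-only]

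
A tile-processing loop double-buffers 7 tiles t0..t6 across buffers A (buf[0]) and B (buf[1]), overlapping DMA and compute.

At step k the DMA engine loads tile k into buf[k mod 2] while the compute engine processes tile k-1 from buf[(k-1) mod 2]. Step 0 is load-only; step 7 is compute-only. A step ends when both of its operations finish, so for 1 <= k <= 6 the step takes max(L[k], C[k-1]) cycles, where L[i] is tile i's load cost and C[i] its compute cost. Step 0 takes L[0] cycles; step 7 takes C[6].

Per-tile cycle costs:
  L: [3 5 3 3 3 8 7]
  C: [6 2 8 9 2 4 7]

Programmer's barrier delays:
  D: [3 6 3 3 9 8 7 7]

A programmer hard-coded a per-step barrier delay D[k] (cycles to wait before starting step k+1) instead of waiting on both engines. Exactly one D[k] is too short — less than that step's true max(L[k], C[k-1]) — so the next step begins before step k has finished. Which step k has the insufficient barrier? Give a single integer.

[0] required=L[0]=3=3 vs D=3 ok
[1] required=max(L[1]=5,C[0]=6)=6 vs D=6 ok
[2] required=max(L[2]=3,C[1]=2)=3 vs D=3 ok
[3] required=max(L[3]=3,C[2]=8)=8 vs D=3 SHORT
[4] required=max(L[4]=3,C[3]=9)=9 vs D=9 ok
[5] required=max(L[5]=8,C[4]=2)=8 vs D=8 ok
[6] required=max(L[6]=7,C[5]=4)=7 vs D=7 ok
[7] required=C[6]=7=7 vs D=7 ok

hazard at step 3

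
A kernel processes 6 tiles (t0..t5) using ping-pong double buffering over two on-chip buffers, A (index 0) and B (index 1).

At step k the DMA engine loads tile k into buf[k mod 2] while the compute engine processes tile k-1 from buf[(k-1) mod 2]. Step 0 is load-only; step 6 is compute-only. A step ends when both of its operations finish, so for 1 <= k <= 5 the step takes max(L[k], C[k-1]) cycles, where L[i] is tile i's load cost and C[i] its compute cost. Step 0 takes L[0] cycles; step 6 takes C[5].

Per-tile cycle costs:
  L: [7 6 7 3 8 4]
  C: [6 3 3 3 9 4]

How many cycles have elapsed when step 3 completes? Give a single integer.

end_cycle[3] = 23

[0] DMA t0→A (7c) ∥ CU idle ⇒ 7c, clock 7
[1] DMA t1→B (6c) ∥ CU A:t0 (6c) ⇒ 6c, clock 13
[2] DMA t2→A (7c) ∥ CU B:t1 (3c) ⇒ 7c, clock 20
[3] DMA t3→B (3c) ∥ CU A:t2 (3c) ⇒ 3c, clock 23
[4] DMA t4→A (8c) ∥ CU B:t3 (3c) ⇒ 8c, clock 31
[5] DMA t5→B (4c) ∥ CU A:t4 (9c) ⇒ 9c, clock 40
[6] DMA idle ∥ CU B:t5 (4c) ⇒ 4c, clock 44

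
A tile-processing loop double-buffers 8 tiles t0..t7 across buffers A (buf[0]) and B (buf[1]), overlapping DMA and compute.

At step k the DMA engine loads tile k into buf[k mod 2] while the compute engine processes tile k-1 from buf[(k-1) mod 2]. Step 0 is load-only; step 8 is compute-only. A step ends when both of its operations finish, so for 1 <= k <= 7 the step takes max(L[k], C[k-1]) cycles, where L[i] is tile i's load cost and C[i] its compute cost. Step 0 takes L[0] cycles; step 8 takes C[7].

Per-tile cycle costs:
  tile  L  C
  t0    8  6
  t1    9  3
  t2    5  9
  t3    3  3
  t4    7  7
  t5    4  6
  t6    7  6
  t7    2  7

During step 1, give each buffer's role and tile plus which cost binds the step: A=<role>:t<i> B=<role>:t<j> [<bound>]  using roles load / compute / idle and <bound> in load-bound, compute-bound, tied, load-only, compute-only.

k=0 load=t0/8c comp=- wait=8 total=8
k=1 load=t1/9c comp=t0/6c wait=9 total=17
k=2 load=t2/5c comp=t1/3c wait=5 total=22
k=3 load=t3/3c comp=t2/9c wait=9 total=31
k=4 load=t4/7c comp=t3/3c wait=7 total=38
k=5 load=t5/4c comp=t4/7c wait=7 total=45
k=6 load=t6/7c comp=t5/6c wait=7 total=52
k=7 load=t7/2c comp=t6/6c wait=6 total=58
k=8 load=- comp=t7/7c wait=7 total=65

step 1: A=compute:t0 B=load:t1 [load-bound]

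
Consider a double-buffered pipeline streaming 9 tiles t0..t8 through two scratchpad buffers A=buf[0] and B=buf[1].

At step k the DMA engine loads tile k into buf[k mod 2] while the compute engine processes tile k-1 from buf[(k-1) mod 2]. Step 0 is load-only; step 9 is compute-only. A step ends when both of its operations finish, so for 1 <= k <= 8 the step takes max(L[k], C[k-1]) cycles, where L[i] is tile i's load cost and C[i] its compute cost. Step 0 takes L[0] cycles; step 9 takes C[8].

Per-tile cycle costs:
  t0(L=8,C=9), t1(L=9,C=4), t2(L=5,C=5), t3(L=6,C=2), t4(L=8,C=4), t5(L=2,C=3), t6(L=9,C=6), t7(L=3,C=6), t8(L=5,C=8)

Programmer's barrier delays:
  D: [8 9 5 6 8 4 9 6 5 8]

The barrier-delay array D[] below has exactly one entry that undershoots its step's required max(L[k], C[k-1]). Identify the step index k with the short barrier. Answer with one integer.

hazard at step 8

[0] required=L[0]=8=8 vs D=8 ok
[1] required=max(L[1]=9,C[0]=9)=9 vs D=9 ok
[2] required=max(L[2]=5,C[1]=4)=5 vs D=5 ok
[3] required=max(L[3]=6,C[2]=5)=6 vs D=6 ok
[4] required=max(L[4]=8,C[3]=2)=8 vs D=8 ok
[5] required=max(L[5]=2,C[4]=4)=4 vs D=4 ok
[6] required=max(L[6]=9,C[5]=3)=9 vs D=9 ok
[7] required=max(L[7]=3,C[6]=6)=6 vs D=6 ok
[8] required=max(L[8]=5,C[7]=6)=6 vs D=5 SHORT
[9] required=C[8]=8=8 vs D=8 ok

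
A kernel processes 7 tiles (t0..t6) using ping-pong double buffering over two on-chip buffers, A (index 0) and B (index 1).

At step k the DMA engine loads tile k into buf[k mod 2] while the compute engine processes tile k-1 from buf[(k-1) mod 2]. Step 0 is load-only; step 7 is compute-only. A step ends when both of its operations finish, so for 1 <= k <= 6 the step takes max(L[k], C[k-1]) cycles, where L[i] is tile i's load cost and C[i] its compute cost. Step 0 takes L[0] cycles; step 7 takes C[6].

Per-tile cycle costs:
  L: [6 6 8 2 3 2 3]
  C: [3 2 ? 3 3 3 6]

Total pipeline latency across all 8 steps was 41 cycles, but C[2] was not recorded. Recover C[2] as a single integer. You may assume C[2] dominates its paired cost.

step 0 | dur = L[0]=6 = 6
step 1 | dur = max(L[1]=6, C[0]=3) = 6
step 2 | dur = max(L[2]=8, C[1]=2) = 8
step 3 | dur = max(L[3]=2, C[2]=?) = C[2]  (unknown; binding)
step 4 | dur = max(L[4]=3, C[3]=3) = 3
step 5 | dur = max(L[5]=2, C[4]=3) = 3
step 6 | dur = max(L[6]=3, C[5]=3) = 3
step 7 | dur = C[6]=6 = 6
sum of known step durations = 35
dur[3] = total - known = 41 - 35 = 6
C[2] is the binding max in step 3, so C[2] = dur[3] = 6

C[2] = 6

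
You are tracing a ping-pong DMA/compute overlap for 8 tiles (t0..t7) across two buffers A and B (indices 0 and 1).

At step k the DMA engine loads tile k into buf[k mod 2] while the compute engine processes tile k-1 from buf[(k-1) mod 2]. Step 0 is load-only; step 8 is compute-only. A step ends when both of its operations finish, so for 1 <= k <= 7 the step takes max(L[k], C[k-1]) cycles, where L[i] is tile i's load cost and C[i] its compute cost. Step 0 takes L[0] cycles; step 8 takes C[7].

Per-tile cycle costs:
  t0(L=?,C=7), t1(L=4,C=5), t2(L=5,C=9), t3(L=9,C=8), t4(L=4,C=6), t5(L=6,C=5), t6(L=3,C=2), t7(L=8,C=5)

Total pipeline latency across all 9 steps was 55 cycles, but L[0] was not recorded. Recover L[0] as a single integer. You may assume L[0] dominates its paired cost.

step 0 → dur = L[0]=? = L[0]  (unknown; binding)
step 1 → dur = max(L[1]=4, C[0]=7) = 7
step 2 → dur = max(L[2]=5, C[1]=5) = 5
step 3 → dur = max(L[3]=9, C[2]=9) = 9
step 4 → dur = max(L[4]=4, C[3]=8) = 8
step 5 → dur = max(L[5]=6, C[4]=6) = 6
step 6 → dur = max(L[6]=3, C[5]=5) = 5
step 7 → dur = max(L[7]=8, C[6]=2) = 8
step 8 → dur = C[7]=5 = 5
sum of known step durations = 53
dur[0] = total - known = 55 - 53 = 2
L[0] is the binding max in step 0, so L[0] = dur[0] = 2

L[0] = 2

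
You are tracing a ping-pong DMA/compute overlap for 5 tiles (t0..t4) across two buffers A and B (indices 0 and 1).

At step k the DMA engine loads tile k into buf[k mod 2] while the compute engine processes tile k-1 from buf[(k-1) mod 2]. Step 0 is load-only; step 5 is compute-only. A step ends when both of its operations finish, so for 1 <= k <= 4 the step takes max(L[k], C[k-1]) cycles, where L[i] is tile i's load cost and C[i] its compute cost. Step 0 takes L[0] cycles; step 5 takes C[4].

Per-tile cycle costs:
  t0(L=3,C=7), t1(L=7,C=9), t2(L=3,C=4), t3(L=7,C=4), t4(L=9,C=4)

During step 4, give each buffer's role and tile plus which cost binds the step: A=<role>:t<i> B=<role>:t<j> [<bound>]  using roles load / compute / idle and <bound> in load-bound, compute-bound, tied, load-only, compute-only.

step 4: A=load:t4 B=compute:t3 [load-bound]

k=0 load=t0/3c comp=- wait=3 total=3
k=1 load=t1/7c comp=t0/7c wait=7 total=10
k=2 load=t2/3c comp=t1/9c wait=9 total=19
k=3 load=t3/7c comp=t2/4c wait=7 total=26
k=4 load=t4/9c comp=t3/4c wait=9 total=35
k=5 load=- comp=t4/4c wait=4 total=39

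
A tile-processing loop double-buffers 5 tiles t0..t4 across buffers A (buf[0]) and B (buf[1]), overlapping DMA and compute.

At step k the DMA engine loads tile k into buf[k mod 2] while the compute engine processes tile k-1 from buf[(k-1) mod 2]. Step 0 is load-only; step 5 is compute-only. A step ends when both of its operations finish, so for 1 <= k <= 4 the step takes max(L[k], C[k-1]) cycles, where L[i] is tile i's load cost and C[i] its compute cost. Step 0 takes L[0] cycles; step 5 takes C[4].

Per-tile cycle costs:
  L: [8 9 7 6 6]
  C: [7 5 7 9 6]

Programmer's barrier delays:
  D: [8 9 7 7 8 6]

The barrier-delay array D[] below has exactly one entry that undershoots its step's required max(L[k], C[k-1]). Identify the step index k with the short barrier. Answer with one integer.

hazard at step 4

[0] required=L[0]=8=8 vs D=8 ok
[1] required=max(L[1]=9,C[0]=7)=9 vs D=9 ok
[2] required=max(L[2]=7,C[1]=5)=7 vs D=7 ok
[3] required=max(L[3]=6,C[2]=7)=7 vs D=7 ok
[4] required=max(L[4]=6,C[3]=9)=9 vs D=8 SHORT
[5] required=C[4]=6=6 vs D=6 ok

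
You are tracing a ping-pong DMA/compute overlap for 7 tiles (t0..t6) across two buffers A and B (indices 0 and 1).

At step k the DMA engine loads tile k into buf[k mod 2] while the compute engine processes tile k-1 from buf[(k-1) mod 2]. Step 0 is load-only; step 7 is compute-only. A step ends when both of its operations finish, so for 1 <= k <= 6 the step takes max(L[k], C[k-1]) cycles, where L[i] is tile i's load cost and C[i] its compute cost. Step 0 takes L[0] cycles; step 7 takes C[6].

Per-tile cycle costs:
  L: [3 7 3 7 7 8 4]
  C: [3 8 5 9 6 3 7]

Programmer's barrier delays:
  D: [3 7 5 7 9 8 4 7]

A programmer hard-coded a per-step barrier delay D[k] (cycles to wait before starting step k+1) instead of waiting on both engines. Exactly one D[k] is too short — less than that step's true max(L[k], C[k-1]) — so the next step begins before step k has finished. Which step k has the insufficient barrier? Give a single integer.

hazard at step 2

[0] required=L[0]=3=3 vs D=3 ok
[1] required=max(L[1]=7,C[0]=3)=7 vs D=7 ok
[2] required=max(L[2]=3,C[1]=8)=8 vs D=5 SHORT
[3] required=max(L[3]=7,C[2]=5)=7 vs D=7 ok
[4] required=max(L[4]=7,C[3]=9)=9 vs D=9 ok
[5] required=max(L[5]=8,C[4]=6)=8 vs D=8 ok
[6] required=max(L[6]=4,C[5]=3)=4 vs D=4 ok
[7] required=C[6]=7=7 vs D=7 ok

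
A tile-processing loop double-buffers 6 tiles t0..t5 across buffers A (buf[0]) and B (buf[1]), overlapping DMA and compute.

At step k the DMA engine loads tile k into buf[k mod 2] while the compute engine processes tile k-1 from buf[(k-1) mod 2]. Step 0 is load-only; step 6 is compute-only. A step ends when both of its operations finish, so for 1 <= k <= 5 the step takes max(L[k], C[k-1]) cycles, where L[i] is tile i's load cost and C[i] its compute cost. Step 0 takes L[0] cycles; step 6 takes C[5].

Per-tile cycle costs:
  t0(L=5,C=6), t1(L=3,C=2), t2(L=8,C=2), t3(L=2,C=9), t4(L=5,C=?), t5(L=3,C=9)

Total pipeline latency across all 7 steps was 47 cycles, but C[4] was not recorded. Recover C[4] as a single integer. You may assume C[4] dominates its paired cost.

step 0 = dur = L[0]=5 = 5
step 1 = dur = max(L[1]=3, C[0]=6) = 6
step 2 = dur = max(L[2]=8, C[1]=2) = 8
step 3 = dur = max(L[3]=2, C[2]=2) = 2
step 4 = dur = max(L[4]=5, C[3]=9) = 9
step 5 = dur = max(L[5]=3, C[4]=?) = C[4]  (unknown; binding)
step 6 = dur = C[5]=9 = 9
sum of known step durations = 39
dur[5] = total - known = 47 - 39 = 8
C[4] is the binding max in step 5, so C[4] = dur[5] = 8

C[4] = 8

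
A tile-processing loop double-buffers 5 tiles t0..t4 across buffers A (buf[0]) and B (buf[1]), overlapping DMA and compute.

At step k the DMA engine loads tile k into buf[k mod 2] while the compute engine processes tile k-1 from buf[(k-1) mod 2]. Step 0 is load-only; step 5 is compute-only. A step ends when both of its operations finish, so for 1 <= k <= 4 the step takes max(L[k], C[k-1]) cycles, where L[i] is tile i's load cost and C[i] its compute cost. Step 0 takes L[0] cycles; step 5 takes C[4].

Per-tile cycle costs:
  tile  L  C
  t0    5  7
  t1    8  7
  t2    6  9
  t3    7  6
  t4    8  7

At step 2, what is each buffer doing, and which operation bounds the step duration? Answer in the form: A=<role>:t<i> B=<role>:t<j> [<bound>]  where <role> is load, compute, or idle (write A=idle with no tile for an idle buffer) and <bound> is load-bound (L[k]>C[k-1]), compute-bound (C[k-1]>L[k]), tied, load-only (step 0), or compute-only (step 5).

step 2: A=load:t2 B=compute:t1 [compute-bound]

k=0 load=t0/5c comp=- wait=5 total=5
k=1 load=t1/8c comp=t0/7c wait=8 total=13
k=2 load=t2/6c comp=t1/7c wait=7 total=20
k=3 load=t3/7c comp=t2/9c wait=9 total=29
k=4 load=t4/8c comp=t3/6c wait=8 total=37
k=5 load=- comp=t4/7c wait=7 total=44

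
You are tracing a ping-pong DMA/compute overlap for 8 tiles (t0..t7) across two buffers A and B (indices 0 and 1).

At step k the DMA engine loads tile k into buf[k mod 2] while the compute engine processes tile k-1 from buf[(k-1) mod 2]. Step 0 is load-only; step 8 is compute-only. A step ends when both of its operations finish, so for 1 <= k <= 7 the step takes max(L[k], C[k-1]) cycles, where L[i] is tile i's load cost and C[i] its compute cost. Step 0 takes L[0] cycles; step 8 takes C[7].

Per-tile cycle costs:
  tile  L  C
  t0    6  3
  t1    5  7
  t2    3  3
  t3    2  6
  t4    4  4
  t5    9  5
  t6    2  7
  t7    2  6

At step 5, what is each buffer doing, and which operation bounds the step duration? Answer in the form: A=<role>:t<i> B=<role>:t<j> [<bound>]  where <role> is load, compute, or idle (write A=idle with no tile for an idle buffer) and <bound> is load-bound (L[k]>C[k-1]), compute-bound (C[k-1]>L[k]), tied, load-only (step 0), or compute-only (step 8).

step 5: A=compute:t4 B=load:t5 [load-bound]

  0. 6=6c; end=6; A:t0 B:-
  1. max(5,3)=5c; end=11; A:t0 B:t1
  2. max(3,7)=7c; end=18; A:t2 B:t1
  3. max(2,3)=3c; end=21; A:t2 B:t3
  4. max(4,6)=6c; end=27; A:t4 B:t3
  5. max(9,4)=9c; end=36; A:t4 B:t5
  6. max(2,5)=5c; end=41; A:t6 B:t5
  7. max(2,7)=7c; end=48; A:t6 B:t7
  8. 6=6c; end=54; A:t6 B:t7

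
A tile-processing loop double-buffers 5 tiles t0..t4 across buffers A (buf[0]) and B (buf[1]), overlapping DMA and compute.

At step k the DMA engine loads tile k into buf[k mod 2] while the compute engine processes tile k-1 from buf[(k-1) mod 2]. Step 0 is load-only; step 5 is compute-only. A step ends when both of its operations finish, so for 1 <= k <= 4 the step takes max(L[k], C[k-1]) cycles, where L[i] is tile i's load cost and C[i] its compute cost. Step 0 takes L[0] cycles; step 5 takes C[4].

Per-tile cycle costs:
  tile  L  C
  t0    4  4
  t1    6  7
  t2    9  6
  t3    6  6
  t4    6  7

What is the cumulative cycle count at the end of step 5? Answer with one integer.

end_cycle[5] = 38

[0] DMA t0→A (4c) ∥ CU idle ⇒ 4c, clock 4
[1] DMA t1→B (6c) ∥ CU A:t0 (4c) ⇒ 6c, clock 10
[2] DMA t2→A (9c) ∥ CU B:t1 (7c) ⇒ 9c, clock 19
[3] DMA t3→B (6c) ∥ CU A:t2 (6c) ⇒ 6c, clock 25
[4] DMA t4→A (6c) ∥ CU B:t3 (6c) ⇒ 6c, clock 31
[5] DMA idle ∥ CU A:t4 (7c) ⇒ 7c, clock 38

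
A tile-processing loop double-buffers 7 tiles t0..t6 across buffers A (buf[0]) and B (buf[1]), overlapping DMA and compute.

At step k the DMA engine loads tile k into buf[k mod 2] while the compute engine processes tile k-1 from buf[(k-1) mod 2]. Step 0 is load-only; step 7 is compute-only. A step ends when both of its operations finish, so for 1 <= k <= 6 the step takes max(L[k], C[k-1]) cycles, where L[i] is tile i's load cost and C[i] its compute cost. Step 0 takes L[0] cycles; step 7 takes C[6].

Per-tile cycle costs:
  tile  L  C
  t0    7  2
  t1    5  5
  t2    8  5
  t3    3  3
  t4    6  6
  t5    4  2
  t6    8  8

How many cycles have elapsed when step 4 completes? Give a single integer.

step 0: L[0]=7 → dur=7, Σ=7 | A=load:t0 B=idle [load-only]
step 1: L[1]=5 C[0]=2 → dur=5, Σ=12 | A=compute:t0 B=load:t1 [load-bound]
step 2: L[2]=8 C[1]=5 → dur=8, Σ=20 | A=load:t2 B=compute:t1 [load-bound]
step 3: L[3]=3 C[2]=5 → dur=5, Σ=25 | A=compute:t2 B=load:t3 [compute-bound]
step 4: L[4]=6 C[3]=3 → dur=6, Σ=31 | A=load:t4 B=compute:t3 [load-bound]
step 5: L[5]=4 C[4]=6 → dur=6, Σ=37 | A=compute:t4 B=load:t5 [compute-bound]
step 6: L[6]=8 C[5]=2 → dur=8, Σ=45 | A=load:t6 B=compute:t5 [load-bound]
step 7: C[6]=8 → dur=8, Σ=53 | A=compute:t6 B=idle [compute-only]

end_cycle[4] = 31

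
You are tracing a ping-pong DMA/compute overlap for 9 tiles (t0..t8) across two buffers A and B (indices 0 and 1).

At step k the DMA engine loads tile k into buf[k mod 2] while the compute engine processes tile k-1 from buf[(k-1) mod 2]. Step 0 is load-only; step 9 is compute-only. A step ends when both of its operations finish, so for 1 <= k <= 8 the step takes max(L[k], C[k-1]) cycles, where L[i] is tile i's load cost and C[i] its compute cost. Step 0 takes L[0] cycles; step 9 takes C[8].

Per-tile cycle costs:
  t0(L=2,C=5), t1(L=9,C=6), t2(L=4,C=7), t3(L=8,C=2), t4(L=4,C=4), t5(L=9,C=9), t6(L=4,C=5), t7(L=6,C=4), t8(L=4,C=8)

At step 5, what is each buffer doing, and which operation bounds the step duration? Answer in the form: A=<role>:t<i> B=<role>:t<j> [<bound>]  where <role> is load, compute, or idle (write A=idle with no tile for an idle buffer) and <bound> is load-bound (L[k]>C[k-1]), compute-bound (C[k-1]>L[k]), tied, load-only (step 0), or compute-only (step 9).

step 5: A=compute:t4 B=load:t5 [load-bound]

  0. 2=2c; end=2; A:t0 B:-
  1. max(9,5)=9c; end=11; A:t0 B:t1
  2. max(4,6)=6c; end=17; A:t2 B:t1
  3. max(8,7)=8c; end=25; A:t2 B:t3
  4. max(4,2)=4c; end=29; A:t4 B:t3
  5. max(9,4)=9c; end=38; A:t4 B:t5
  6. max(4,9)=9c; end=47; A:t6 B:t5
  7. max(6,5)=6c; end=53; A:t6 B:t7
  8. max(4,4)=4c; end=57; A:t8 B:t7
  9. 8=8c; end=65; A:t8 B:t7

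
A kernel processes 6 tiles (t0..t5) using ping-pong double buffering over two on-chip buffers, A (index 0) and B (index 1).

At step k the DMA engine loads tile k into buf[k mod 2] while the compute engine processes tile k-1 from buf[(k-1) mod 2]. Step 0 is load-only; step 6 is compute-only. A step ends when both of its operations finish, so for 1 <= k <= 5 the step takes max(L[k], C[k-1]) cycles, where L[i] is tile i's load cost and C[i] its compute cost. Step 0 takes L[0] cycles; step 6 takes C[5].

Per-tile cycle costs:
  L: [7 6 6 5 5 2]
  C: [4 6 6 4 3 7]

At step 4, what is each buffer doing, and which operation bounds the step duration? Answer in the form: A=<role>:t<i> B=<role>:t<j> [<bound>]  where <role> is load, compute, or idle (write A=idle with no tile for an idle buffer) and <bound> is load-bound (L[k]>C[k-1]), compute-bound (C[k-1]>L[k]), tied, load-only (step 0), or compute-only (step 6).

k=0 load=t0/7c comp=- wait=7 total=7
k=1 load=t1/6c comp=t0/4c wait=6 total=13
k=2 load=t2/6c comp=t1/6c wait=6 total=19
k=3 load=t3/5c comp=t2/6c wait=6 total=25
k=4 load=t4/5c comp=t3/4c wait=5 total=30
k=5 load=t5/2c comp=t4/3c wait=3 total=33
k=6 load=- comp=t5/7c wait=7 total=40

step 4: A=load:t4 B=compute:t3 [load-bound]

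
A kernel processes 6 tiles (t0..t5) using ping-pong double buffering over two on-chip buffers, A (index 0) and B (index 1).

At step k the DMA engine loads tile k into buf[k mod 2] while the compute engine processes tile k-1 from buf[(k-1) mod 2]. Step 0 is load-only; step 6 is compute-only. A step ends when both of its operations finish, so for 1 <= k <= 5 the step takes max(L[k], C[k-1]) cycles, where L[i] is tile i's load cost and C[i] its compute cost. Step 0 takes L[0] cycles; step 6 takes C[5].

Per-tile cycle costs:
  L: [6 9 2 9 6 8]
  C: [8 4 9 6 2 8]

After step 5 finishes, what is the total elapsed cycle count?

[0] DMA t0→A (6c) ∥ CU idle ⇒ 6c, clock 6
[1] DMA t1→B (9c) ∥ CU A:t0 (8c) ⇒ 9c, clock 15
[2] DMA t2→A (2c) ∥ CU B:t1 (4c) ⇒ 4c, clock 19
[3] DMA t3→B (9c) ∥ CU A:t2 (9c) ⇒ 9c, clock 28
[4] DMA t4→A (6c) ∥ CU B:t3 (6c) ⇒ 6c, clock 34
[5] DMA t5→B (8c) ∥ CU A:t4 (2c) ⇒ 8c, clock 42
[6] DMA idle ∥ CU B:t5 (8c) ⇒ 8c, clock 50

end_cycle[5] = 42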